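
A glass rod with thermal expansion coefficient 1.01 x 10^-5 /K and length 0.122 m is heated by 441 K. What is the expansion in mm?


Thermal expansion formula: dL = alpha * L0 * dT
  dL = (1.01 x 10^-5) * 0.122 * 441 = 0.0005434 m
Convert to mm: 0.0005434 * 1000 = 0.5434 mm

0.5434 mm


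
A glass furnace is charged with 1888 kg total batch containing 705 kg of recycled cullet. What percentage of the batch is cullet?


Cullet ratio = (cullet mass / total batch mass) * 100
  Ratio = 705 / 1888 * 100 = 37.34%

37.34%


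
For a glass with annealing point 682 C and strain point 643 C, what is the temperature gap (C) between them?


Gap = T_anneal - T_strain:
  gap = 682 - 643 = 39 C

39 C


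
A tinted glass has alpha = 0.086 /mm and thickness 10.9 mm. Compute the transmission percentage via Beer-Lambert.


Beer-Lambert law: T = exp(-alpha * thickness)
  exponent = -0.086 * 10.9 = -0.9374
  T = exp(-0.9374) = 0.3916
  Percentage = 0.3916 * 100 = 39.16%

39.16%


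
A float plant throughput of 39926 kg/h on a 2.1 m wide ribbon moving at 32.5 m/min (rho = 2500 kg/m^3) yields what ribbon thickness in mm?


Ribbon cross-section from mass balance:
  Volume rate = throughput / density = 39926 / 2500 = 15.9704 m^3/h
  thickness = volume rate / (speed * 60 * width), i.e.
  thickness = throughput / (60 * speed * width * density) * 1000
  thickness = 39926 / (60 * 32.5 * 2.1 * 2500) * 1000 = 3.9 mm

3.9 mm


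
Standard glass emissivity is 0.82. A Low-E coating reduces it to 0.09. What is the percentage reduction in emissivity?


Percentage reduction = (1 - coated/uncoated) * 100
  Ratio = 0.09 / 0.82 = 0.1098
  Reduction = (1 - 0.1098) * 100 = 89.0%

89.0%


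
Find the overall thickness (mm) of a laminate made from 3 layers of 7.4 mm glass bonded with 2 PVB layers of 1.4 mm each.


Total thickness = glass contribution + PVB contribution
  Glass: 3 * 7.4 = 22.2 mm
  PVB: 2 * 1.4 = 2.8 mm
  Total = 22.2 + 2.8 = 25.0 mm

25.0 mm


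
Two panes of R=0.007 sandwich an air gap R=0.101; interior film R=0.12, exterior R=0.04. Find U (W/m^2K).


Total thermal resistance (series):
  R_total = R_in + R_glass + R_air + R_glass + R_out
  R_total = 0.12 + 0.007 + 0.101 + 0.007 + 0.04 = 0.275 m^2K/W
U-value = 1 / R_total = 1 / 0.275 = 3.636 W/m^2K

3.636 W/m^2K


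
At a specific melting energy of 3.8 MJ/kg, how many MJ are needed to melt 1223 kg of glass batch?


Total energy = mass * specific energy
  E = 1223 * 3.8 = 4647.4 MJ

4647.4 MJ


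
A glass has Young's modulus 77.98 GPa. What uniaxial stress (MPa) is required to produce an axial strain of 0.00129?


Rearrange E = sigma / epsilon:
  sigma = E * epsilon
  E (MPa) = 77.98 * 1000 = 77980
  sigma = 77980 * 0.00129 = 100.59 MPa

100.59 MPa


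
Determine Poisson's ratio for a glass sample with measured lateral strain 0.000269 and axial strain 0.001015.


Poisson's ratio: nu = lateral strain / axial strain
  nu = 0.000269 / 0.001015 = 0.265

0.265


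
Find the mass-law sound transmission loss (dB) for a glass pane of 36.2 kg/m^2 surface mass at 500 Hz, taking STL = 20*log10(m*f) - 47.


Mass law: STL = 20 * log10(m * f) - 47
  m * f = 36.2 * 500 = 18100
  log10(18100) = 4.25768
  STL = 20 * 4.25768 - 47 = 85.1536 - 47 = 38.2 dB

38.2 dB


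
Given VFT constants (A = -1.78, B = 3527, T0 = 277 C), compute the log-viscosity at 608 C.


VFT equation: log(eta) = A + B / (T - T0)
  T - T0 = 608 - 277 = 331
  B / (T - T0) = 3527 / 331 = 10.656
  log(eta) = -1.78 + 10.656 = 8.876

8.876


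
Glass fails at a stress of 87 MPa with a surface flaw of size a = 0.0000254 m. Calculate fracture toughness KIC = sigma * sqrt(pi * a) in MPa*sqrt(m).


Fracture toughness: KIC = sigma * sqrt(pi * a)
  pi * a = pi * 0.0000254 = 0.000079796
  sqrt(pi * a) = 0.008933
  KIC = 87 * 0.008933 = 0.777 MPa*sqrt(m)

0.777 MPa*sqrt(m)


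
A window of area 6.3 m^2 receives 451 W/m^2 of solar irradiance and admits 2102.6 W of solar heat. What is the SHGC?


Rearrange Q = Area * SHGC * Irradiance:
  SHGC = Q / (Area * Irradiance)
  SHGC = 2102.6 / (6.3 * 451) = 0.74

0.74


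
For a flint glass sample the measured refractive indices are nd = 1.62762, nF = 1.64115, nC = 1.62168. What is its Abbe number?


Abbe number formula: Vd = (nd - 1) / (nF - nC)
  nd - 1 = 1.62762 - 1 = 0.62762
  nF - nC = 1.64115 - 1.62168 = 0.01947
  Vd = 0.62762 / 0.01947 = 32.24

32.24


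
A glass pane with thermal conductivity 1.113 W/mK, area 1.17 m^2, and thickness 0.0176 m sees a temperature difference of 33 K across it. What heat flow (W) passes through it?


Fourier's law: Q = k * A * dT / t
  Q = 1.113 * 1.17 * 33 / 0.0176
  Q = 42.97293 / 0.0176 = 2441.6 W

2441.6 W


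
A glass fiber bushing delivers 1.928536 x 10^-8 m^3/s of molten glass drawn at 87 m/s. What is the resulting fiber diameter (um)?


Cross-sectional area from continuity:
  A = Q / v = 1.928536 x 10^-8 / 87 = 2.216708 x 10^-10 m^2
Diameter from circular cross-section:
  d = sqrt(4A / pi) * 10^6 (m -> um)
  d = sqrt(4 * 2.216708 x 10^-10 / pi) * 10^6 = 16.8 um

16.8 um


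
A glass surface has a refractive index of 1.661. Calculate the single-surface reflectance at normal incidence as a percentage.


Fresnel reflectance at normal incidence:
  R = ((n - 1)/(n + 1))^2
  (n - 1)/(n + 1) = (1.661 - 1)/(1.661 + 1) = 0.248403
  R = 0.248403^2 = 0.0617041
  R(%) = 0.0617041 * 100 = 6.17%

6.17%


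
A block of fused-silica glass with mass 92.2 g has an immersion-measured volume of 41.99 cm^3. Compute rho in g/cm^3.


Use the definition of density:
  rho = mass / volume
  rho = 92.2 / 41.99 = 2.196 g/cm^3

2.196 g/cm^3


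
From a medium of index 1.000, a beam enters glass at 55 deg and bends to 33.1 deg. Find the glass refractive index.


Apply Snell's law: n1 * sin(theta1) = n2 * sin(theta2)
  n2 = n1 * sin(theta1) / sin(theta2)
  sin(55) = 0.819152
  sin(33.1) = 0.546102
  n2 = 1.000 * 0.819152 / 0.546102 = 1.5

1.5


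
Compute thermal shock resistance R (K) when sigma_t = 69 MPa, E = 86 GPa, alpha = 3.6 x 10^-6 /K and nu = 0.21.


Thermal shock resistance: R = sigma * (1 - nu) / (E * alpha)
  Numerator = 69 * (1 - 0.21) = 54.51
  Denominator = 86 * 1000 * (3.6 x 10^-6) = 0.3096
  R = 54.51 / 0.3096 = 176.1 K

176.1 K


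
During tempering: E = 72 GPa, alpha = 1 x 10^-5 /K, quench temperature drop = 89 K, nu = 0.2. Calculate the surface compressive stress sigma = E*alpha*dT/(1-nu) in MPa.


Tempering stress: sigma = E * alpha * dT / (1 - nu)
  E (MPa) = 72 * 1000 = 72000
  Numerator = 72000 * (1 x 10^-5) * 89 = 64.08
  Denominator = 1 - 0.2 = 0.8
  sigma = 64.08 / 0.8 = 80.1 MPa

80.1 MPa


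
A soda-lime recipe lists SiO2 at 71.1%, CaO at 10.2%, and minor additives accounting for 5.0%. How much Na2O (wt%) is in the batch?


Pieces sum to 100%:
  Na2O = 100 - (SiO2 + CaO + others)
  Na2O = 100 - (71.1 + 10.2 + 5.0) = 13.7%

13.7%


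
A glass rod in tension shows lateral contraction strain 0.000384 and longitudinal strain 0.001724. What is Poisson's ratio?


Poisson's ratio: nu = lateral strain / axial strain
  nu = 0.000384 / 0.001724 = 0.2227

0.2227


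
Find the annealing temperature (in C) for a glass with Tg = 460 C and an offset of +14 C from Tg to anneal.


The annealing temperature is Tg plus the offset:
  T_anneal = 460 + 14 = 474 C

474 C


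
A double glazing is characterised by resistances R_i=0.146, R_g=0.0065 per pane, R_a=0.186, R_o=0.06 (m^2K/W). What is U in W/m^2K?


Total thermal resistance (series):
  R_total = R_in + R_glass + R_air + R_glass + R_out
  R_total = 0.146 + 0.0065 + 0.186 + 0.0065 + 0.06 = 0.405 m^2K/W
U-value = 1 / R_total = 1 / 0.405 = 2.469 W/m^2K

2.469 W/m^2K


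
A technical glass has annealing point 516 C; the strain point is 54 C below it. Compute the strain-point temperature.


Strain point = annealing point - difference:
  T_strain = 516 - 54 = 462 C

462 C


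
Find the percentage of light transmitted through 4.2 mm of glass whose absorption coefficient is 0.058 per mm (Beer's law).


Beer-Lambert law: T = exp(-alpha * thickness)
  exponent = -0.058 * 4.2 = -0.2436
  T = exp(-0.2436) = 0.7838
  Percentage = 0.7838 * 100 = 78.38%

78.38%


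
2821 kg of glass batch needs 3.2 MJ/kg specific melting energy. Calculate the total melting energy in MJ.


Total energy = mass * specific energy
  E = 2821 * 3.2 = 9027.2 MJ

9027.2 MJ


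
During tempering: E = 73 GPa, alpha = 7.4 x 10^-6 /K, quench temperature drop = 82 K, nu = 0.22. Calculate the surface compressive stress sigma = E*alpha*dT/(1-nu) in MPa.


Tempering stress: sigma = E * alpha * dT / (1 - nu)
  E (MPa) = 73 * 1000 = 73000
  Numerator = 73000 * (7.4 x 10^-6) * 82 = 44.2964
  Denominator = 1 - 0.22 = 0.78
  sigma = 44.2964 / 0.78 = 56.8 MPa

56.8 MPa


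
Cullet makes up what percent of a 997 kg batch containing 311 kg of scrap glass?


Cullet ratio = (cullet mass / total batch mass) * 100
  Ratio = 311 / 997 * 100 = 31.19%

31.19%


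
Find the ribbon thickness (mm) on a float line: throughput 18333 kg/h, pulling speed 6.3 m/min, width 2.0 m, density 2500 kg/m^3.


Ribbon cross-section from mass balance:
  Volume rate = throughput / density = 18333 / 2500 = 7.3332 m^3/h
  thickness = volume rate / (speed * 60 * width), i.e.
  thickness = throughput / (60 * speed * width * density) * 1000
  thickness = 18333 / (60 * 6.3 * 2.0 * 2500) * 1000 = 9.7 mm

9.7 mm


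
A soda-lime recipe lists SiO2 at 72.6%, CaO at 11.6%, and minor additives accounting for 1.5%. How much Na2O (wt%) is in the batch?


Pieces sum to 100%:
  Na2O = 100 - (SiO2 + CaO + others)
  Na2O = 100 - (72.6 + 11.6 + 1.5) = 14.3%

14.3%


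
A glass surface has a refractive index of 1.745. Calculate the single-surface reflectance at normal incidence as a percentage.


Fresnel reflectance at normal incidence:
  R = ((n - 1)/(n + 1))^2
  (n - 1)/(n + 1) = (1.745 - 1)/(1.745 + 1) = 0.271403
  R = 0.271403^2 = 0.0736596
  R(%) = 0.0736596 * 100 = 7.366%

7.366%


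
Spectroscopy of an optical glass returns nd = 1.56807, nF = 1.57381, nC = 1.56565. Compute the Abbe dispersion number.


Abbe number formula: Vd = (nd - 1) / (nF - nC)
  nd - 1 = 1.56807 - 1 = 0.56807
  nF - nC = 1.57381 - 1.56565 = 0.00816
  Vd = 0.56807 / 0.00816 = 69.62

69.62


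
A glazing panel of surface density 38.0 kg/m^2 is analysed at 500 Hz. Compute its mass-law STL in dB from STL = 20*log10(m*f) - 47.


Mass law: STL = 20 * log10(m * f) - 47
  m * f = 38.0 * 500 = 19000
  log10(19000) = 4.27875
  STL = 20 * 4.27875 - 47 = 85.575 - 47 = 38.6 dB

38.6 dB


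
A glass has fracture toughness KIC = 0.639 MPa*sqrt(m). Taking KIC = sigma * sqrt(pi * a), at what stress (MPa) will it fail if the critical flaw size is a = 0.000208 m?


Rearrange KIC = sigma * sqrt(pi * a):
  sigma = KIC / sqrt(pi * a)
  sqrt(pi * 0.000208) = 0.025563
  sigma = 0.639 / 0.025563 = 25.0 MPa

25.0 MPa


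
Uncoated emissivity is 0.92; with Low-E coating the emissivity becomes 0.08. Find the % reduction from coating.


Percentage reduction = (1 - coated/uncoated) * 100
  Ratio = 0.08 / 0.92 = 0.087
  Reduction = (1 - 0.087) * 100 = 91.3%

91.3%


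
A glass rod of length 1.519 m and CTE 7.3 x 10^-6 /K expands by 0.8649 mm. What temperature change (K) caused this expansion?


Rearrange dL = alpha * L0 * dT for dT:
  dT = dL / (alpha * L0)
  dL (m) = 0.8649 / 1000 = 0.0008649
  dT = 0.0008649 / ((7.3 x 10^-6) * 1.519) = 78.0 K

78.0 K


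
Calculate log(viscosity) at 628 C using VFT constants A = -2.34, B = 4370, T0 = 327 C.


VFT equation: log(eta) = A + B / (T - T0)
  T - T0 = 628 - 327 = 301
  B / (T - T0) = 4370 / 301 = 14.518
  log(eta) = -2.34 + 14.518 = 12.178

12.178


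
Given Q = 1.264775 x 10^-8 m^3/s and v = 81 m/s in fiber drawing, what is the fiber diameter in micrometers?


Cross-sectional area from continuity:
  A = Q / v = 1.264775 x 10^-8 / 81 = 1.561451 x 10^-10 m^2
Diameter from circular cross-section:
  d = sqrt(4A / pi) * 10^6 (m -> um)
  d = sqrt(4 * 1.561451 x 10^-10 / pi) * 10^6 = 14.1 um

14.1 um


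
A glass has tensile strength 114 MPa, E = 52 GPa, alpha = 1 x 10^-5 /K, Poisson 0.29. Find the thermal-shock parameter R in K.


Thermal shock resistance: R = sigma * (1 - nu) / (E * alpha)
  Numerator = 114 * (1 - 0.29) = 80.94
  Denominator = 52 * 1000 * (1 x 10^-5) = 0.52
  R = 80.94 / 0.52 = 155.7 K

155.7 K


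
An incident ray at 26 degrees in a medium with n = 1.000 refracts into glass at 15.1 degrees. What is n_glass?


Apply Snell's law: n1 * sin(theta1) = n2 * sin(theta2)
  n2 = n1 * sin(theta1) / sin(theta2)
  sin(26) = 0.438371
  sin(15.1) = 0.260505
  n2 = 1.000 * 0.438371 / 0.260505 = 1.6828

1.6828


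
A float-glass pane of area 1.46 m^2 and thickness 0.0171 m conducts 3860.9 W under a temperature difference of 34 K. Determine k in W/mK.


Fourier's law rearranged: k = Q * t / (A * dT)
  Numerator = 3860.9 * 0.0171 = 66.02139
  Denominator = 1.46 * 34 = 49.64
  k = 66.02139 / 49.64 = 1.33 W/mK

1.33 W/mK


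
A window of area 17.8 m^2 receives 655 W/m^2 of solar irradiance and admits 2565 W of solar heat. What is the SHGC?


Rearrange Q = Area * SHGC * Irradiance:
  SHGC = Q / (Area * Irradiance)
  SHGC = 2565 / (17.8 * 655) = 0.22

0.22


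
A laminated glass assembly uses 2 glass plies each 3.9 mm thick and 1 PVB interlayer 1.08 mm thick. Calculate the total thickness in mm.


Total thickness = glass contribution + PVB contribution
  Glass: 2 * 3.9 = 7.8 mm
  PVB: 1 * 1.08 = 1.08 mm
  Total = 7.8 + 1.08 = 8.88 mm

8.88 mm


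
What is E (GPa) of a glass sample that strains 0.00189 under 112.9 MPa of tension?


Young's modulus: E = stress / strain
  E = 112.9 MPa / 0.00189 = 59735.45 MPa
Convert to GPa: 59735.45 / 1000 = 59.74 GPa

59.74 GPa


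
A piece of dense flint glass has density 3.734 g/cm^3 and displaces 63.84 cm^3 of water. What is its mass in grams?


Rearrange rho = m / V:
  m = rho * V
  m = 3.734 * 63.84 = 238.379 g

238.379 g


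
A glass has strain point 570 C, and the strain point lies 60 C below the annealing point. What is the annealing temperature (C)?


T_anneal = T_strain + gap:
  T_anneal = 570 + 60 = 630 C

630 C


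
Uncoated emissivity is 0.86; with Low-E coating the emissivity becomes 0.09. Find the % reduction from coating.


Percentage reduction = (1 - coated/uncoated) * 100
  Ratio = 0.09 / 0.86 = 0.1047
  Reduction = (1 - 0.1047) * 100 = 89.5%

89.5%


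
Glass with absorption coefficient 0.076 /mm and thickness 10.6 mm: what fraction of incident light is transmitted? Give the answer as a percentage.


Beer-Lambert law: T = exp(-alpha * thickness)
  exponent = -0.076 * 10.6 = -0.8056
  T = exp(-0.8056) = 0.4468
  Percentage = 0.4468 * 100 = 44.68%

44.68%


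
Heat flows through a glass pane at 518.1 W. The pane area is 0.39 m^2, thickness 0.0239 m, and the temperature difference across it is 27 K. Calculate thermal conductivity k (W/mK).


Fourier's law rearranged: k = Q * t / (A * dT)
  Numerator = 518.1 * 0.0239 = 12.38259
  Denominator = 0.39 * 27 = 10.53
  k = 12.38259 / 10.53 = 1.176 W/mK

1.176 W/mK


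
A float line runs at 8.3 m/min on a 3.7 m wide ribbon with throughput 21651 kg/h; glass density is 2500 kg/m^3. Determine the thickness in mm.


Ribbon cross-section from mass balance:
  Volume rate = throughput / density = 21651 / 2500 = 8.6604 m^3/h
  thickness = volume rate / (speed * 60 * width), i.e.
  thickness = throughput / (60 * speed * width * density) * 1000
  thickness = 21651 / (60 * 8.3 * 3.7 * 2500) * 1000 = 4.7 mm

4.7 mm


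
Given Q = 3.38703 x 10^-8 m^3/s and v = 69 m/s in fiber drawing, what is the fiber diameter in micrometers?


Cross-sectional area from continuity:
  A = Q / v = 3.38703 x 10^-8 / 69 = 4.908739 x 10^-10 m^2
Diameter from circular cross-section:
  d = sqrt(4A / pi) * 10^6 (m -> um)
  d = sqrt(4 * 4.908739 x 10^-10 / pi) * 10^6 = 25.0 um

25.0 um


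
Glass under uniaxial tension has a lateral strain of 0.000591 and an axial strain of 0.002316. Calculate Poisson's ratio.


Poisson's ratio: nu = lateral strain / axial strain
  nu = 0.000591 / 0.002316 = 0.2552

0.2552


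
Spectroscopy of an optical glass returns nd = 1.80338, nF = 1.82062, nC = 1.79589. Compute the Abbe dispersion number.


Abbe number formula: Vd = (nd - 1) / (nF - nC)
  nd - 1 = 1.80338 - 1 = 0.80338
  nF - nC = 1.82062 - 1.79589 = 0.02473
  Vd = 0.80338 / 0.02473 = 32.49

32.49


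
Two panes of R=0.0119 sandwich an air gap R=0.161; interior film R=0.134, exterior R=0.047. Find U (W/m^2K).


Total thermal resistance (series):
  R_total = R_in + R_glass + R_air + R_glass + R_out
  R_total = 0.134 + 0.0119 + 0.161 + 0.0119 + 0.047 = 0.3658 m^2K/W
U-value = 1 / R_total = 1 / 0.3658 = 2.734 W/m^2K

2.734 W/m^2K


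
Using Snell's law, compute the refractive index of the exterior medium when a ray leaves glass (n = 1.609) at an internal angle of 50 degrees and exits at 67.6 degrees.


Apply Snell's law: n1 * sin(theta1) = n2 * sin(theta2)
  n2 = n1 * sin(theta1) / sin(theta2)
  sin(50) = 0.766044
  sin(67.6) = 0.924546
  n2 = 1.609 * 0.766044 / 0.924546 = 1.3332

1.3332


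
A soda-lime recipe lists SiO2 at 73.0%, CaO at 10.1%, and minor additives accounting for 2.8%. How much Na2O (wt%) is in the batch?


Pieces sum to 100%:
  Na2O = 100 - (SiO2 + CaO + others)
  Na2O = 100 - (73.0 + 10.1 + 2.8) = 14.1%

14.1%


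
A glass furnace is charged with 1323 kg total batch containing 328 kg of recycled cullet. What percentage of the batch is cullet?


Cullet ratio = (cullet mass / total batch mass) * 100
  Ratio = 328 / 1323 * 100 = 24.79%

24.79%


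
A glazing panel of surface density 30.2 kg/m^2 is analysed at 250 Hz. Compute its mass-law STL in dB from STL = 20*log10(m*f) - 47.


Mass law: STL = 20 * log10(m * f) - 47
  m * f = 30.2 * 250 = 7550
  log10(7550) = 3.87795
  STL = 20 * 3.87795 - 47 = 77.559 - 47 = 30.6 dB

30.6 dB


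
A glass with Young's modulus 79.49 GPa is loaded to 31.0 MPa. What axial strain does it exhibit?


Rearrange E = sigma / epsilon:
  epsilon = sigma / E
  E (MPa) = 79.49 * 1000 = 79490
  epsilon = 31.0 / 79490 = 0.00039

0.00039


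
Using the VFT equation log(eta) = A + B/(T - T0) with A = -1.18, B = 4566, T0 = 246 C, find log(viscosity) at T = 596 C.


VFT equation: log(eta) = A + B / (T - T0)
  T - T0 = 596 - 246 = 350
  B / (T - T0) = 4566 / 350 = 13.046
  log(eta) = -1.18 + 13.046 = 11.866

11.866


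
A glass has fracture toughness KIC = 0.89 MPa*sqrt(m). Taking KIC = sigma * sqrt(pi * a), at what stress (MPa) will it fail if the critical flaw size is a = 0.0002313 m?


Rearrange KIC = sigma * sqrt(pi * a):
  sigma = KIC / sqrt(pi * a)
  sqrt(pi * 0.0002313) = 0.026956
  sigma = 0.89 / 0.026956 = 33.02 MPa

33.02 MPa


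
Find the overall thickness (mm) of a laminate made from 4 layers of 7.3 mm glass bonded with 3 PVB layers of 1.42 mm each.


Total thickness = glass contribution + PVB contribution
  Glass: 4 * 7.3 = 29.2 mm
  PVB: 3 * 1.42 = 4.26 mm
  Total = 29.2 + 4.26 = 33.46 mm

33.46 mm


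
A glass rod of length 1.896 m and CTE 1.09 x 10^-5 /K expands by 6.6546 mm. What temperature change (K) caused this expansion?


Rearrange dL = alpha * L0 * dT for dT:
  dT = dL / (alpha * L0)
  dL (m) = 6.6546 / 1000 = 0.0066546
  dT = 0.0066546 / ((1.09 x 10^-5) * 1.896) = 322.0 K

322.0 K


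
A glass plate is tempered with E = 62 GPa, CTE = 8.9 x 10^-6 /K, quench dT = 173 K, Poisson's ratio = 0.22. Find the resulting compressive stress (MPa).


Tempering stress: sigma = E * alpha * dT / (1 - nu)
  E (MPa) = 62 * 1000 = 62000
  Numerator = 62000 * (8.9 x 10^-6) * 173 = 95.4614
  Denominator = 1 - 0.22 = 0.78
  sigma = 95.4614 / 0.78 = 122.4 MPa

122.4 MPa


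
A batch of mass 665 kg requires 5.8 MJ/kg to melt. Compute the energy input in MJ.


Total energy = mass * specific energy
  E = 665 * 5.8 = 3857 MJ

3857 MJ


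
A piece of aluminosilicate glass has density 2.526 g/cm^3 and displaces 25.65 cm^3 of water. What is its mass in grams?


Rearrange rho = m / V:
  m = rho * V
  m = 2.526 * 25.65 = 64.792 g

64.792 g


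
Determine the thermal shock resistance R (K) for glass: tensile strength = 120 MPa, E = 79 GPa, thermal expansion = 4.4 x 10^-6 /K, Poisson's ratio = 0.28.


Thermal shock resistance: R = sigma * (1 - nu) / (E * alpha)
  Numerator = 120 * (1 - 0.28) = 86.4
  Denominator = 79 * 1000 * (4.4 x 10^-6) = 0.3476
  R = 86.4 / 0.3476 = 248.6 K

248.6 K


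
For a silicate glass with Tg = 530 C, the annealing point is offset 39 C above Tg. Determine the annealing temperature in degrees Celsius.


The annealing temperature is Tg plus the offset:
  T_anneal = 530 + 39 = 569 C

569 C


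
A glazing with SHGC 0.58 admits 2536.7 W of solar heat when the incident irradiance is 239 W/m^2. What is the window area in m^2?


Rearrange Q = Area * SHGC * Irradiance:
  Area = Q / (SHGC * Irradiance)
  Area = 2536.7 / (0.58 * 239) = 18.3 m^2

18.3 m^2


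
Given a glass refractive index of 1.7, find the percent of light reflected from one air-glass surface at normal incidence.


Fresnel reflectance at normal incidence:
  R = ((n - 1)/(n + 1))^2
  (n - 1)/(n + 1) = (1.7 - 1)/(1.7 + 1) = 0.259259
  R = 0.259259^2 = 0.0672152
  R(%) = 0.0672152 * 100 = 6.722%

6.722%


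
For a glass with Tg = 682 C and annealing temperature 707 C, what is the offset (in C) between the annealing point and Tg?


Offset = T_anneal - Tg:
  offset = 707 - 682 = 25 C

25 C


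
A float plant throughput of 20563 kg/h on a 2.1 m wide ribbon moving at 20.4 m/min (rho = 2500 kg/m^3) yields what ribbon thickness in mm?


Ribbon cross-section from mass balance:
  Volume rate = throughput / density = 20563 / 2500 = 8.2252 m^3/h
  thickness = volume rate / (speed * 60 * width), i.e.
  thickness = throughput / (60 * speed * width * density) * 1000
  thickness = 20563 / (60 * 20.4 * 2.1 * 2500) * 1000 = 3.2 mm

3.2 mm


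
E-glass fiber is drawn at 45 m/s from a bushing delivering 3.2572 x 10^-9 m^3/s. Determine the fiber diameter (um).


Cross-sectional area from continuity:
  A = Q / v = 3.2572 x 10^-9 / 45 = 7.238222 x 10^-11 m^2
Diameter from circular cross-section:
  d = sqrt(4A / pi) * 10^6 (m -> um)
  d = sqrt(4 * 7.238222 x 10^-11 / pi) * 10^6 = 9.6 um

9.6 um


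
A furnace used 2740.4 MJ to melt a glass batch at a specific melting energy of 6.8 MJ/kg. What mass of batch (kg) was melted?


Rearrange E = m * s for m:
  m = E / s
  m = 2740.4 / 6.8 = 403.0 kg

403.0 kg


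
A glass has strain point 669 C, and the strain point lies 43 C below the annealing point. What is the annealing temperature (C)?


T_anneal = T_strain + gap:
  T_anneal = 669 + 43 = 712 C

712 C


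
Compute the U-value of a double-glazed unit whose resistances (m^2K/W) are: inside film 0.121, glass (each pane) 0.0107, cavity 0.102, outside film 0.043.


Total thermal resistance (series):
  R_total = R_in + R_glass + R_air + R_glass + R_out
  R_total = 0.121 + 0.0107 + 0.102 + 0.0107 + 0.043 = 0.2874 m^2K/W
U-value = 1 / R_total = 1 / 0.2874 = 3.479 W/m^2K

3.479 W/m^2K


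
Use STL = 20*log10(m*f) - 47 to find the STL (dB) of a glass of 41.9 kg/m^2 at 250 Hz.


Mass law: STL = 20 * log10(m * f) - 47
  m * f = 41.9 * 250 = 10475
  log10(10475) = 4.02015
  STL = 20 * 4.02015 - 47 = 80.403 - 47 = 33.4 dB

33.4 dB


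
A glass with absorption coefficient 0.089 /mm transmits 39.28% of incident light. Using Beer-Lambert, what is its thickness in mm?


Rearrange T = exp(-alpha * thickness):
  thickness = -ln(T) / alpha
  T = 39.28/100 = 0.3928
  ln(T) = -0.93445
  -ln(T) = 0.93445
  thickness = 0.93445 / 0.089 = 10.5 mm

10.5 mm


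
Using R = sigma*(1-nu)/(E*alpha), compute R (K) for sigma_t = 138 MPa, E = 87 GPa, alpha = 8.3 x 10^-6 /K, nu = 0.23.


Thermal shock resistance: R = sigma * (1 - nu) / (E * alpha)
  Numerator = 138 * (1 - 0.23) = 106.26
  Denominator = 87 * 1000 * (8.3 x 10^-6) = 0.7221
  R = 106.26 / 0.7221 = 147.2 K

147.2 K


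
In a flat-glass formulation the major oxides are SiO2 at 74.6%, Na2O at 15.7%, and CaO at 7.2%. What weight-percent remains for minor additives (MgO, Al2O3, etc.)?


Sum the three major oxides:
  SiO2 + Na2O + CaO = 74.6 + 15.7 + 7.2 = 97.5%
Subtract from 100%:
  Others = 100 - 97.5 = 2.5%

2.5%


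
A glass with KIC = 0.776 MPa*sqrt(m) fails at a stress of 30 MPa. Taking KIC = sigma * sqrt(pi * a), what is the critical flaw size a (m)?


Rearrange KIC = sigma * sqrt(pi * a):
  sqrt(pi * a) = KIC / sigma
  sqrt(pi * a) = 0.776 / 30 = 0.025867
  a = (KIC / sigma)^2 / pi
  a = 0.025867^2 / pi = 0.000213 m

0.000213 m


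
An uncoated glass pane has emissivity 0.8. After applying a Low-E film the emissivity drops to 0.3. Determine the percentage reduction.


Percentage reduction = (1 - coated/uncoated) * 100
  Ratio = 0.3 / 0.8 = 0.375
  Reduction = (1 - 0.375) * 100 = 62.5%

62.5%


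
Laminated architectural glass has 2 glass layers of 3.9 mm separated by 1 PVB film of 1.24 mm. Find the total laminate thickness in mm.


Total thickness = glass contribution + PVB contribution
  Glass: 2 * 3.9 = 7.8 mm
  PVB: 1 * 1.24 = 1.24 mm
  Total = 7.8 + 1.24 = 9.04 mm

9.04 mm


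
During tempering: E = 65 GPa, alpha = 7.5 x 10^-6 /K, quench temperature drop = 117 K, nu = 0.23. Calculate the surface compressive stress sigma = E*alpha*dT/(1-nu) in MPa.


Tempering stress: sigma = E * alpha * dT / (1 - nu)
  E (MPa) = 65 * 1000 = 65000
  Numerator = 65000 * (7.5 x 10^-6) * 117 = 57.0375
  Denominator = 1 - 0.23 = 0.77
  sigma = 57.0375 / 0.77 = 74.1 MPa

74.1 MPa


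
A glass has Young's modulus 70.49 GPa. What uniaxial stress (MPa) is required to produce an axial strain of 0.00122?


Rearrange E = sigma / epsilon:
  sigma = E * epsilon
  E (MPa) = 70.49 * 1000 = 70490
  sigma = 70490 * 0.00122 = 86.0 MPa

86.0 MPa


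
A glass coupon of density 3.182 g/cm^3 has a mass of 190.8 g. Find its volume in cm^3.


Rearrange rho = m / V:
  V = m / rho
  V = 190.8 / 3.182 = 59.962 cm^3

59.962 cm^3


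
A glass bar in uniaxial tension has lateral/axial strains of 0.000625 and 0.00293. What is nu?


Poisson's ratio: nu = lateral strain / axial strain
  nu = 0.000625 / 0.00293 = 0.2133

0.2133


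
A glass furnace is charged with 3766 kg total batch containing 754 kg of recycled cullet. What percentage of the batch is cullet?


Cullet ratio = (cullet mass / total batch mass) * 100
  Ratio = 754 / 3766 * 100 = 20.02%

20.02%


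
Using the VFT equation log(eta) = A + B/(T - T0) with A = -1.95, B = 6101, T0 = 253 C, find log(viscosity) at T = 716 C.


VFT equation: log(eta) = A + B / (T - T0)
  T - T0 = 716 - 253 = 463
  B / (T - T0) = 6101 / 463 = 13.177
  log(eta) = -1.95 + 13.177 = 11.227

11.227


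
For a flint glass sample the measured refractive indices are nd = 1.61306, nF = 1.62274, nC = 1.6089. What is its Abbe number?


Abbe number formula: Vd = (nd - 1) / (nF - nC)
  nd - 1 = 1.61306 - 1 = 0.61306
  nF - nC = 1.62274 - 1.6089 = 0.01384
  Vd = 0.61306 / 0.01384 = 44.3

44.3


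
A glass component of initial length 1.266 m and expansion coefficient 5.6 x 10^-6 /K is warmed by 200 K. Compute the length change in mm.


Thermal expansion formula: dL = alpha * L0 * dT
  dL = (5.6 x 10^-6) * 1.266 * 200 = 0.00141792 m
Convert to mm: 0.00141792 * 1000 = 1.4179 mm

1.4179 mm


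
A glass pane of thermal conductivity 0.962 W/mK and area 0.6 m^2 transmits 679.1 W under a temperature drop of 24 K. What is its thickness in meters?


Fourier's law: t = k * A * dT / Q
  t = 0.962 * 0.6 * 24 / 679.1
  t = 13.8528 / 679.1 = 0.0204 m

0.0204 m


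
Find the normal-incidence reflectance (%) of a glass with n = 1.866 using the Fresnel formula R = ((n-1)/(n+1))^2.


Fresnel reflectance at normal incidence:
  R = ((n - 1)/(n + 1))^2
  (n - 1)/(n + 1) = (1.866 - 1)/(1.866 + 1) = 0.302163
  R = 0.302163^2 = 0.0913025
  R(%) = 0.0913025 * 100 = 9.13%

9.13%


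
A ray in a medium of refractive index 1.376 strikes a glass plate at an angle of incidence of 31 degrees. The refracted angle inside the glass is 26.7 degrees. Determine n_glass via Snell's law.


Apply Snell's law: n1 * sin(theta1) = n2 * sin(theta2)
  n2 = n1 * sin(theta1) / sin(theta2)
  sin(31) = 0.515038
  sin(26.7) = 0.449319
  n2 = 1.376 * 0.515038 / 0.449319 = 1.5773

1.5773


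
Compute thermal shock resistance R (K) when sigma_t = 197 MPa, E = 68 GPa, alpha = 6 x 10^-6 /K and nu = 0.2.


Thermal shock resistance: R = sigma * (1 - nu) / (E * alpha)
  Numerator = 197 * (1 - 0.2) = 157.6
  Denominator = 68 * 1000 * (6 x 10^-6) = 0.408
  R = 157.6 / 0.408 = 386.3 K

386.3 K


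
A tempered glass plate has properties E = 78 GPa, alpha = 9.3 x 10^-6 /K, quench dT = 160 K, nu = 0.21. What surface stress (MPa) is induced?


Tempering stress: sigma = E * alpha * dT / (1 - nu)
  E (MPa) = 78 * 1000 = 78000
  Numerator = 78000 * (9.3 x 10^-6) * 160 = 116.064
  Denominator = 1 - 0.21 = 0.79
  sigma = 116.064 / 0.79 = 146.9 MPa

146.9 MPa


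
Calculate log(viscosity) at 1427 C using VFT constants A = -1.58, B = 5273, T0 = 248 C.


VFT equation: log(eta) = A + B / (T - T0)
  T - T0 = 1427 - 248 = 1179
  B / (T - T0) = 5273 / 1179 = 4.472
  log(eta) = -1.58 + 4.472 = 2.892

2.892


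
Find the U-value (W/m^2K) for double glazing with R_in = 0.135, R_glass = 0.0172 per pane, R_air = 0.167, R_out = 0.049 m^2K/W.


Total thermal resistance (series):
  R_total = R_in + R_glass + R_air + R_glass + R_out
  R_total = 0.135 + 0.0172 + 0.167 + 0.0172 + 0.049 = 0.3854 m^2K/W
U-value = 1 / R_total = 1 / 0.3854 = 2.595 W/m^2K

2.595 W/m^2K


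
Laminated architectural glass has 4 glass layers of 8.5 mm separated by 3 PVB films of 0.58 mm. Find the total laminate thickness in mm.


Total thickness = glass contribution + PVB contribution
  Glass: 4 * 8.5 = 34.0 mm
  PVB: 3 * 0.58 = 1.74 mm
  Total = 34.0 + 1.74 = 35.74 mm

35.74 mm


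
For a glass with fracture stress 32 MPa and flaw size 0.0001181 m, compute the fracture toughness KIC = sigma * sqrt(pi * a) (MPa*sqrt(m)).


Fracture toughness: KIC = sigma * sqrt(pi * a)
  pi * a = pi * 0.0001181 = 0.000371022
  sqrt(pi * a) = 0.019262
  KIC = 32 * 0.019262 = 0.616 MPa*sqrt(m)

0.616 MPa*sqrt(m)


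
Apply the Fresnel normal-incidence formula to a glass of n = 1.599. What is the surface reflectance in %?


Fresnel reflectance at normal incidence:
  R = ((n - 1)/(n + 1))^2
  (n - 1)/(n + 1) = (1.599 - 1)/(1.599 + 1) = 0.230473
  R = 0.230473^2 = 0.0531178
  R(%) = 0.0531178 * 100 = 5.312%

5.312%


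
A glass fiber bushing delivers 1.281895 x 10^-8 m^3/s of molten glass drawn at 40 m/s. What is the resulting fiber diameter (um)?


Cross-sectional area from continuity:
  A = Q / v = 1.281895 x 10^-8 / 40 = 3.204737 x 10^-10 m^2
Diameter from circular cross-section:
  d = sqrt(4A / pi) * 10^6 (m -> um)
  d = sqrt(4 * 3.204737 x 10^-10 / pi) * 10^6 = 20.2 um

20.2 um


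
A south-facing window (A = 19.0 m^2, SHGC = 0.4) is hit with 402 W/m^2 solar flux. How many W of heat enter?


Solar heat gain: Q = Area * SHGC * Irradiance
  Q = 19.0 * 0.4 * 402 = 3055.2 W

3055.2 W


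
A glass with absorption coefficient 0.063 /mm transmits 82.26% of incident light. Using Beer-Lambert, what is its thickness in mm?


Rearrange T = exp(-alpha * thickness):
  thickness = -ln(T) / alpha
  T = 82.26/100 = 0.8226
  ln(T) = -0.19529
  -ln(T) = 0.19529
  thickness = 0.19529 / 0.063 = 3.1 mm

3.1 mm


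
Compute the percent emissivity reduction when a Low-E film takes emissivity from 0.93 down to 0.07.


Percentage reduction = (1 - coated/uncoated) * 100
  Ratio = 0.07 / 0.93 = 0.0753
  Reduction = (1 - 0.0753) * 100 = 92.5%

92.5%


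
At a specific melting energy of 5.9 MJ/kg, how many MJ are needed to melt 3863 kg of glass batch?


Total energy = mass * specific energy
  E = 3863 * 5.9 = 22791.7 MJ

22791.7 MJ


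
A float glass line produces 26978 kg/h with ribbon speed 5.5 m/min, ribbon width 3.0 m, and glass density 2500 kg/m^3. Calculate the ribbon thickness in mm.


Ribbon cross-section from mass balance:
  Volume rate = throughput / density = 26978 / 2500 = 10.7912 m^3/h
  thickness = volume rate / (speed * 60 * width), i.e.
  thickness = throughput / (60 * speed * width * density) * 1000
  thickness = 26978 / (60 * 5.5 * 3.0 * 2500) * 1000 = 10.9 mm

10.9 mm


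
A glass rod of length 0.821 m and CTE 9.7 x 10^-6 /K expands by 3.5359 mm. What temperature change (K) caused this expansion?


Rearrange dL = alpha * L0 * dT for dT:
  dT = dL / (alpha * L0)
  dL (m) = 3.5359 / 1000 = 0.0035359
  dT = 0.0035359 / ((9.7 x 10^-6) * 0.821) = 444.0 K

444.0 K


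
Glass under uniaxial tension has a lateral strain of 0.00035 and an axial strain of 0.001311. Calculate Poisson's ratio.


Poisson's ratio: nu = lateral strain / axial strain
  nu = 0.00035 / 0.001311 = 0.267

0.267


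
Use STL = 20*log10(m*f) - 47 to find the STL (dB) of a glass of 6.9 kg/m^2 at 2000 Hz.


Mass law: STL = 20 * log10(m * f) - 47
  m * f = 6.9 * 2000 = 13800
  log10(13800) = 4.13988
  STL = 20 * 4.13988 - 47 = 82.7976 - 47 = 35.8 dB

35.8 dB


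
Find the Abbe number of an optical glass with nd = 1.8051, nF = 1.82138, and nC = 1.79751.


Abbe number formula: Vd = (nd - 1) / (nF - nC)
  nd - 1 = 1.8051 - 1 = 0.8051
  nF - nC = 1.82138 - 1.79751 = 0.02387
  Vd = 0.8051 / 0.02387 = 33.73

33.73


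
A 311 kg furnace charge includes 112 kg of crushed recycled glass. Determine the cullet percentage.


Cullet ratio = (cullet mass / total batch mass) * 100
  Ratio = 112 / 311 * 100 = 36.01%

36.01%


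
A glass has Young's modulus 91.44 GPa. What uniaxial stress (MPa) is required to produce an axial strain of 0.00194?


Rearrange E = sigma / epsilon:
  sigma = E * epsilon
  E (MPa) = 91.44 * 1000 = 91440
  sigma = 91440 * 0.00194 = 177.39 MPa

177.39 MPa


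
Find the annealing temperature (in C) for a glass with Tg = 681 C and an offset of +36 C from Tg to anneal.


The annealing temperature is Tg plus the offset:
  T_anneal = 681 + 36 = 717 C

717 C


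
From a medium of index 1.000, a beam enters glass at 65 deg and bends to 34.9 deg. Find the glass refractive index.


Apply Snell's law: n1 * sin(theta1) = n2 * sin(theta2)
  n2 = n1 * sin(theta1) / sin(theta2)
  sin(65) = 0.906308
  sin(34.9) = 0.572146
  n2 = 1.000 * 0.906308 / 0.572146 = 1.5841

1.5841


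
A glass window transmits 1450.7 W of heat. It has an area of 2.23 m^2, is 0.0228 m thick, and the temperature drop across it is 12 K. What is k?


Fourier's law rearranged: k = Q * t / (A * dT)
  Numerator = 1450.7 * 0.0228 = 33.07596
  Denominator = 2.23 * 12 = 26.76
  k = 33.07596 / 26.76 = 1.236 W/mK

1.236 W/mK


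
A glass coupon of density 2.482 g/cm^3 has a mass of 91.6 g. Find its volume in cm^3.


Rearrange rho = m / V:
  V = m / rho
  V = 91.6 / 2.482 = 36.906 cm^3

36.906 cm^3


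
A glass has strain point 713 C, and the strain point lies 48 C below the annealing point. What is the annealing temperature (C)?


T_anneal = T_strain + gap:
  T_anneal = 713 + 48 = 761 C

761 C


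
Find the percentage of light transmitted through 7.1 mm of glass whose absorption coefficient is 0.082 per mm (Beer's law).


Beer-Lambert law: T = exp(-alpha * thickness)
  exponent = -0.082 * 7.1 = -0.5822
  T = exp(-0.5822) = 0.5587
  Percentage = 0.5587 * 100 = 55.87%

55.87%


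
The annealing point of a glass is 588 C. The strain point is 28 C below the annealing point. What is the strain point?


Strain point = annealing point - difference:
  T_strain = 588 - 28 = 560 C

560 C


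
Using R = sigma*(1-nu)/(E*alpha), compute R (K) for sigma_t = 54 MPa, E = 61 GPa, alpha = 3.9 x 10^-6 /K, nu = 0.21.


Thermal shock resistance: R = sigma * (1 - nu) / (E * alpha)
  Numerator = 54 * (1 - 0.21) = 42.66
  Denominator = 61 * 1000 * (3.9 x 10^-6) = 0.2379
  R = 42.66 / 0.2379 = 179.3 K

179.3 K


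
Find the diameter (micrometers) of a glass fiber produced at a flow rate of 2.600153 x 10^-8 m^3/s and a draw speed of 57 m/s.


Cross-sectional area from continuity:
  A = Q / v = 2.600153 x 10^-8 / 57 = 4.561672 x 10^-10 m^2
Diameter from circular cross-section:
  d = sqrt(4A / pi) * 10^6 (m -> um)
  d = sqrt(4 * 4.561672 x 10^-10 / pi) * 10^6 = 24.1 um

24.1 um


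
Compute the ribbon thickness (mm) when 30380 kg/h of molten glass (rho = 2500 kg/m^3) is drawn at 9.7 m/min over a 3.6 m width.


Ribbon cross-section from mass balance:
  Volume rate = throughput / density = 30380 / 2500 = 12.152 m^3/h
  thickness = volume rate / (speed * 60 * width), i.e.
  thickness = throughput / (60 * speed * width * density) * 1000
  thickness = 30380 / (60 * 9.7 * 3.6 * 2500) * 1000 = 5.8 mm

5.8 mm


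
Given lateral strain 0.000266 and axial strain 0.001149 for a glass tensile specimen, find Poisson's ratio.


Poisson's ratio: nu = lateral strain / axial strain
  nu = 0.000266 / 0.001149 = 0.2315

0.2315


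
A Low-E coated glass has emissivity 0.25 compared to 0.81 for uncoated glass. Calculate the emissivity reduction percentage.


Percentage reduction = (1 - coated/uncoated) * 100
  Ratio = 0.25 / 0.81 = 0.3086
  Reduction = (1 - 0.3086) * 100 = 69.1%

69.1%


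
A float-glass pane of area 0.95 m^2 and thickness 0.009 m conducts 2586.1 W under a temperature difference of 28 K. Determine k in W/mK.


Fourier's law rearranged: k = Q * t / (A * dT)
  Numerator = 2586.1 * 0.009 = 23.2749
  Denominator = 0.95 * 28 = 26.6
  k = 23.2749 / 26.6 = 0.875 W/mK

0.875 W/mK


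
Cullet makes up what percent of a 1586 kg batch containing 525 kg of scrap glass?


Cullet ratio = (cullet mass / total batch mass) * 100
  Ratio = 525 / 1586 * 100 = 33.1%

33.1%


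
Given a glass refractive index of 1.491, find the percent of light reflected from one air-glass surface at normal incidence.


Fresnel reflectance at normal incidence:
  R = ((n - 1)/(n + 1))^2
  (n - 1)/(n + 1) = (1.491 - 1)/(1.491 + 1) = 0.19711
  R = 0.19711^2 = 0.0388524
  R(%) = 0.0388524 * 100 = 3.885%

3.885%


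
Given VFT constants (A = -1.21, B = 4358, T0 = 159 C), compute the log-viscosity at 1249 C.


VFT equation: log(eta) = A + B / (T - T0)
  T - T0 = 1249 - 159 = 1090
  B / (T - T0) = 4358 / 1090 = 3.998
  log(eta) = -1.21 + 3.998 = 2.788

2.788


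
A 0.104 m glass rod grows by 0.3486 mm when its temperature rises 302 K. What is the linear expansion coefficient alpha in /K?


Rearrange dL = alpha * L0 * dT for alpha:
  alpha = dL / (L0 * dT)
  alpha = (0.3486 / 1000) / (0.104 * 302) = 0.000011099 /K = 1.1099 x 10^-5 /K

1.1099 x 10^-5 /K


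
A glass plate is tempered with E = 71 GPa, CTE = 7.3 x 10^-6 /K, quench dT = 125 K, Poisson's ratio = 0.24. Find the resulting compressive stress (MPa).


Tempering stress: sigma = E * alpha * dT / (1 - nu)
  E (MPa) = 71 * 1000 = 71000
  Numerator = 71000 * (7.3 x 10^-6) * 125 = 64.7875
  Denominator = 1 - 0.24 = 0.76
  sigma = 64.7875 / 0.76 = 85.2 MPa

85.2 MPa


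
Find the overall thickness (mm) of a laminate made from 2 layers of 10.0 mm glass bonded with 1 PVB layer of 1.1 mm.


Total thickness = glass contribution + PVB contribution
  Glass: 2 * 10.0 = 20.0 mm
  PVB: 1 * 1.1 = 1.1 mm
  Total = 20.0 + 1.1 = 21.1 mm

21.1 mm


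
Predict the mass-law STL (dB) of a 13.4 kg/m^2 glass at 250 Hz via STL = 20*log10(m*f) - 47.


Mass law: STL = 20 * log10(m * f) - 47
  m * f = 13.4 * 250 = 3350
  log10(3350) = 3.52504
  STL = 20 * 3.52504 - 47 = 70.5008 - 47 = 23.5 dB

23.5 dB


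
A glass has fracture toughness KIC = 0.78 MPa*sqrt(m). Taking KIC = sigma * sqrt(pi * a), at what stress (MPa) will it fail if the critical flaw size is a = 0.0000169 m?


Rearrange KIC = sigma * sqrt(pi * a):
  sigma = KIC / sqrt(pi * a)
  sqrt(pi * 0.0000169) = 0.007286
  sigma = 0.78 / 0.007286 = 107.05 MPa

107.05 MPa
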